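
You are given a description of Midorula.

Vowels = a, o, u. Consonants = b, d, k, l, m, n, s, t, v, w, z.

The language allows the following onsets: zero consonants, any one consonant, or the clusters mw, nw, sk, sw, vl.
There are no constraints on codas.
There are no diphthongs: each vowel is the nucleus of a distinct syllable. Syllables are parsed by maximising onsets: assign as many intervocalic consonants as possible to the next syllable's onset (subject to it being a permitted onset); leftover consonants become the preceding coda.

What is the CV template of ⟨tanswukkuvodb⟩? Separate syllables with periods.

The vowels are a, u, u, o — 4 nuclei, so 4 syllables.
/a…u/ gap (V1→V2): cluster /nsw/ — the longest permitted-onset suffix is /sw/; onset = /sw/, preceding coda = /n/.
/u…u/ gap (V2→V3): /kk/ — longest licit onset from the right is /k/, leaving /k/ as coda.
/u…o/ gap (V3→V4): /v/ → onset of the next syllable (single consonants are always licit onsets).
So the parse is tan.swuk.ku.vodb.
Mapping each syllable to C/V: /tan/ → CVC, /swuk/ → CCVC, /ku/ → CV, /vodb/ → CVCC.

CVC.CCVC.CV.CVCC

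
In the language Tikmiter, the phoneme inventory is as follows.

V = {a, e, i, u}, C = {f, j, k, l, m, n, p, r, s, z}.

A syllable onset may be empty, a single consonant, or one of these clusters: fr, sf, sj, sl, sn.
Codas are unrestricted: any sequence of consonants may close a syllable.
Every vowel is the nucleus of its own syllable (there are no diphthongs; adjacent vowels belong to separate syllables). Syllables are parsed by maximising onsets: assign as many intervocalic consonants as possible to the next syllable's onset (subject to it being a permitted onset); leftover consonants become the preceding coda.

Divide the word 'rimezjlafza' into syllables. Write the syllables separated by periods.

ri.mezj.laf.za

The vowels are i, e, a, a — 4 nuclei, so 4 syllables.
Between /i/ (V1) and /e/ (V2): just /m/ — single C goes to the following onset.
Between /e/ (V2) and /a/ (V3): /zjl/ — longest licit onset from the right is /l/, leaving /zj/ as coda.
Between /a/ (V3) and /a/ (V4): /fz/; trying suffixes from longest down, /z/ is the first permitted one, so coda /f/ | onset /z/.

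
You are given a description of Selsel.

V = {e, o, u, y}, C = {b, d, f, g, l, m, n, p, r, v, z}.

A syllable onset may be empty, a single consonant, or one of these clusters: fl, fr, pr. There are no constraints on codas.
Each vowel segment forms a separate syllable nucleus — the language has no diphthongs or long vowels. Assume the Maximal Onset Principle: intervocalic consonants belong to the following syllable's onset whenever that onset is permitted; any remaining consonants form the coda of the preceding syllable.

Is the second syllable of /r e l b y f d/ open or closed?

closed

Vowels present: e, y; each is a nucleus, giving 2 syllables.
Between /e/ (V1) and /y/ (V2): cluster /lb/ — the longest permitted-onset suffix is /b/; onset = /b/, preceding coda = /l/.
Result: rel.byfd.
Syllable 2 is /byfd/ with coda /fd/, so it is closed.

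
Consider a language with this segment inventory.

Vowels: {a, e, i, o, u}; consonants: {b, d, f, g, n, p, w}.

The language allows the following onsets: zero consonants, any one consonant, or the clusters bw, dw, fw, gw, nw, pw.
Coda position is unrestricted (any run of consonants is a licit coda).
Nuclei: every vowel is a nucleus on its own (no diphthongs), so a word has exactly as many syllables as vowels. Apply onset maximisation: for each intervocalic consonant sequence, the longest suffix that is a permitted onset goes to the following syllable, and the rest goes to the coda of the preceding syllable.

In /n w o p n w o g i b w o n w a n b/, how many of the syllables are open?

3

The vowels are o, o, i, o, a — 5 nuclei, so 5 syllables.
/o…o/ gap (V1→V2): /pnw/ — longest licit onset from the right is /nw/, leaving /p/ as coda.
/o…i/ gap (V2→V3): /g/ is a single consonant, so it becomes the next onset.
/i…o/ gap (V3→V4): cluster /bw/ — /bw/ is itself a permitted onset, so the whole cluster goes right; preceding coda = ∅.
/o…a/ gap (V4→V5): /nw/ is a licit onset in full, so it all attaches to the next syllable.
Putting it together: nwop.nwo.gi.bwo.nwanb.
Classifying each syllable: /nwop/ (closed), /nwo/ (open), /gi/ (open), /bwo/ (open), /nwanb/ (closed).
Open syllables: 3.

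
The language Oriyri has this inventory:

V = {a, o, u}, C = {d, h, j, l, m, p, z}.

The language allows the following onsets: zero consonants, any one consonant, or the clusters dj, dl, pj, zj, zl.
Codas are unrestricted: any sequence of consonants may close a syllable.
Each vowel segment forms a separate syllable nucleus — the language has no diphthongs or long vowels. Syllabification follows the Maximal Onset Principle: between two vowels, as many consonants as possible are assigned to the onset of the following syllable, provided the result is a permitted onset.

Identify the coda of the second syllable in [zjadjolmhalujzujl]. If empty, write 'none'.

Vowels present: a, o, a, u, u; each is a nucleus, giving 5 syllables.
/a…o/ gap (V1→V2): /dj/ is a licit onset in full, so it all attaches to the next syllable.
/o…a/ gap (V2→V3): /lmh/ — longest licit onset from the right is /h/, leaving /lm/ as coda.
/a…u/ gap (V3→V4): /l/ → onset of the next syllable (single consonants are always licit onsets).
/u…u/ gap (V4→V5): cluster /jz/ — the longest permitted-onset suffix is /z/; onset = /z/, preceding coda = /j/.
Syllabification: zja.djolm.ha.luj.zujl.
Syllable 2 is /djolm/: onset /dj/, nucleus /o/, coda /lm/.

lm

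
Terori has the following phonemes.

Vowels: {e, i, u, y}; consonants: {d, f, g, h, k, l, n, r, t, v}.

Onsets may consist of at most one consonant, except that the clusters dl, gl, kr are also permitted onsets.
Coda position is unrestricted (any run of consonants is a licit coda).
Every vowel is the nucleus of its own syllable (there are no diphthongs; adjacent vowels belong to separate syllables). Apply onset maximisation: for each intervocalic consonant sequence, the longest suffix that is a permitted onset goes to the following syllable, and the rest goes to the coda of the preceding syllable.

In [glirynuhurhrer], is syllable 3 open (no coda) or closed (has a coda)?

open

The vowels are i, y, u, u, e — 5 nuclei, so 5 syllables.
Between /i/ (V1) and /y/ (V2): /r/ is a single consonant, so it becomes the next onset.
Between /y/ (V2) and /u/ (V3): /n/ is a single consonant, so it becomes the next onset.
Between /u/ (V3) and /u/ (V4): just /h/ — single C goes to the following onset.
Between /u/ (V4) and /e/ (V5): /rhr/; trying suffixes from longest down, /r/ is the first permitted one, so coda /rh/ | onset /r/.
Syllabification: gli.ry.nu.hurh.rer.
Syllable 3 is /nu/; it ends in its nucleus with no coda, so it is open.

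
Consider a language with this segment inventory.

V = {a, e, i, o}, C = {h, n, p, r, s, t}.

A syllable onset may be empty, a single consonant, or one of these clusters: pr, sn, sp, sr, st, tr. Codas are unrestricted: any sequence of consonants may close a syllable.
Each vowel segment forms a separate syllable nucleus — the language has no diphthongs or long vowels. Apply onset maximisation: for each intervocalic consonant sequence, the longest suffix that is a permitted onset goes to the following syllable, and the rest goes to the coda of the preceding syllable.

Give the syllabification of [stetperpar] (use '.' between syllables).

Nuclei (vowels): e, e, a → 3 syllables.
σ1/σ2 boundary: cluster /tp/ — the longest permitted-onset suffix is /p/; onset = /p/, preceding coda = /t/.
σ2/σ3 boundary: /rp/ — longest licit onset from the right is /p/, leaving /r/ as coda.

stet.per.par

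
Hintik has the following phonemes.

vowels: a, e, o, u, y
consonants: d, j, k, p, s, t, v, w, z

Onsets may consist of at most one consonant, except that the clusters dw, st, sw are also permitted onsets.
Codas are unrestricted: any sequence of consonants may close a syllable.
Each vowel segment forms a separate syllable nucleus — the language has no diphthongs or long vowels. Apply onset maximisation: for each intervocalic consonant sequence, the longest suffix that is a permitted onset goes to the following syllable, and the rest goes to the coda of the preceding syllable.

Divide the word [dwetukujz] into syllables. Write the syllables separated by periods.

The vowels are e, u, u — 3 nuclei, so 3 syllables.
σ1/σ2 boundary: /t/ is a single consonant, so it becomes the next onset.
σ2/σ3 boundary: /k/ → onset of the next syllable (single consonants are always licit onsets).

dwe.tu.kujz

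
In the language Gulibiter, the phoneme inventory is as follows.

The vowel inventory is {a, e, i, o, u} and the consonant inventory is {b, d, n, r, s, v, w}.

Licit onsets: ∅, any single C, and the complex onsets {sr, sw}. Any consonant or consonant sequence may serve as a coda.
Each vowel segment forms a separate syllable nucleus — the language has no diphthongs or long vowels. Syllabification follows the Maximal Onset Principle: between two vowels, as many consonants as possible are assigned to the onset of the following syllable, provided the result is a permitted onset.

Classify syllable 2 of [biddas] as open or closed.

closed

The vowels are i, a — 2 nuclei, so 2 syllables.
V1 /i/ – V2 /a/: /dd/; trying suffixes from longest down, /d/ is the first permitted one, so coda /d/ | onset /d/.
Putting it together: bid.das.
Syllable 2 is /das/ with coda /s/, so it is closed.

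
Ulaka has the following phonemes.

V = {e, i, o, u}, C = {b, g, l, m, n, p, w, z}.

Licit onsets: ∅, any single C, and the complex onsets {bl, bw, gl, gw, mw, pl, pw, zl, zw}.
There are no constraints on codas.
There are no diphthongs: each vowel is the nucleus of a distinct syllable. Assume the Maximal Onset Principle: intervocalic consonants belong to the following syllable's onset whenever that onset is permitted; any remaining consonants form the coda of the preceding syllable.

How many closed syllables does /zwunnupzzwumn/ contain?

Vowels present: u, u, u; each is a nucleus, giving 3 syllables.
/u…u/ gap (V1→V2): /nn/ — longest licit onset from the right is /n/, leaving /n/ as coda.
/u…u/ gap (V2→V3): /pzzw/ splits as /pz/ + /zw/ (/zw/ is the longest suffix that is a licit onset).
Putting it together: zwun.nupz.zwumn.
Classifying each syllable: /zwun/ (closed), /nupz/ (closed), /zwumn/ (closed).
Closed syllables: 3.

3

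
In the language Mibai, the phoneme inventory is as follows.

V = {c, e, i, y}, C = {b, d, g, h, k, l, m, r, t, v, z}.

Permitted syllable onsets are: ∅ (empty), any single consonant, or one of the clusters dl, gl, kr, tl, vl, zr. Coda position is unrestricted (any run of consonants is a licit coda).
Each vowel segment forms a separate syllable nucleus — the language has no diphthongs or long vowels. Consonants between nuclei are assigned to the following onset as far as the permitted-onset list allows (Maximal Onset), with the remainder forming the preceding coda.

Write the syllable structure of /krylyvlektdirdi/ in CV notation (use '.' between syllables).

The vowels are y, y, e, i, i — 5 nuclei, so 5 syllables.
Between /y/ (V1) and /y/ (V2): just /l/ — single C goes to the following onset.
Between /y/ (V2) and /e/ (V3): /vl/ — entire cluster is a permitted onset → onset /vl/, coda ∅.
Between /e/ (V3) and /i/ (V4): /ktd/ splits as /kt/ + /d/ (/d/ is the longest suffix that is a licit onset).
Between /i/ (V4) and /i/ (V5): /rd/ splits as /r/ + /d/ (/d/ is the longest suffix that is a licit onset).
Result: kry.ly.vlekt.dir.di.
Mapping each syllable to C/V: /kry/ → CCV, /ly/ → CV, /vlekt/ → CCVCC, /dir/ → CVC, /di/ → CV.

CCV.CV.CCVCC.CVC.CV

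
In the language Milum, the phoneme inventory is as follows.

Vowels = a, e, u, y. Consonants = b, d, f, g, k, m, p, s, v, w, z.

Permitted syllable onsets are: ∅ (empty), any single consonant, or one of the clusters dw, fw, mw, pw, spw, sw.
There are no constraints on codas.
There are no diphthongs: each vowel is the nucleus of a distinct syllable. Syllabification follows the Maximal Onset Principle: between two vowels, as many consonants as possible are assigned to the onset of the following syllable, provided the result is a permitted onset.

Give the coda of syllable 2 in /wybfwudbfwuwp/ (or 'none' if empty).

db

The vowels are y, u, u — 3 nuclei, so 3 syllables.
Between /y/ (V1) and /u/ (V2): /bfw/ splits as /b/ + /fw/ (/fw/ is the longest suffix that is a licit onset).
Between /u/ (V2) and /u/ (V3): /dbfw/ splits as /db/ + /fw/ (/fw/ is the longest suffix that is a licit onset).
Syllabification: wyb.fwudb.fwuwp.
Syllable 2 is /fwudb/: onset /fw/, nucleus /u/, coda /db/.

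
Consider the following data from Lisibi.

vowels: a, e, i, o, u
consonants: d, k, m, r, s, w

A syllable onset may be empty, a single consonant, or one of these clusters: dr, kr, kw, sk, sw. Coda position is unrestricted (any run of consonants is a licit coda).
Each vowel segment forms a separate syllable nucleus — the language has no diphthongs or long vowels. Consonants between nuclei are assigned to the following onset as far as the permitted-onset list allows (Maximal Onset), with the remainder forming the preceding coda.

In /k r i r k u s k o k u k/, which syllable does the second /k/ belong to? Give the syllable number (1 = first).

2

Vowels present: i, u, o, u; each is a nucleus, giving 4 syllables.
/i…u/ gap (V1→V2): /rk/; trying suffixes from longest down, /k/ is the first permitted one, so coda /r/ | onset /k/.
/u…o/ gap (V2→V3): cluster /sk/ — /sk/ is itself a permitted onset, so the whole cluster goes right; preceding coda = ∅.
/o…u/ gap (V3→V4): /k/ → onset of the next syllable (single consonants are always licit onsets).
Syllabification: krir.ku.sko.kuk.
The second /k/ is in the onset of syllable 2 (/ku/).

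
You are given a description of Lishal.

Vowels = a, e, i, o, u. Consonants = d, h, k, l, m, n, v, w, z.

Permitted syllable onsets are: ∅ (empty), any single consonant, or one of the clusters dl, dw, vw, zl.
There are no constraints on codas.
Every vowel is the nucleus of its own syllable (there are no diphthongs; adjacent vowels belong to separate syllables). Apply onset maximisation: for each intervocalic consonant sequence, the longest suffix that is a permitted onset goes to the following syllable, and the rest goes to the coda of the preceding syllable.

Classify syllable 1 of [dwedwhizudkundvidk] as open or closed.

Nuclei (vowels): e, i, u, u, i → 5 syllables.
V1 /e/ – V2 /i/: /dwh/ splits as /dw/ + /h/ (/h/ is the longest suffix that is a licit onset).
V2 /i/ – V3 /u/: /z/ is a single consonant, so it becomes the next onset.
V3 /u/ – V4 /u/: /dk/ splits as /d/ + /k/ (/k/ is the longest suffix that is a licit onset).
V4 /u/ – V5 /i/: cluster /ndv/ — the longest permitted-onset suffix is /v/; onset = /v/, preceding coda = /nd/.
Syllabification: dwedw.hi.zud.kund.vidk.
Syllable 1 is /dwedw/ with coda /dw/, so it is closed.

closed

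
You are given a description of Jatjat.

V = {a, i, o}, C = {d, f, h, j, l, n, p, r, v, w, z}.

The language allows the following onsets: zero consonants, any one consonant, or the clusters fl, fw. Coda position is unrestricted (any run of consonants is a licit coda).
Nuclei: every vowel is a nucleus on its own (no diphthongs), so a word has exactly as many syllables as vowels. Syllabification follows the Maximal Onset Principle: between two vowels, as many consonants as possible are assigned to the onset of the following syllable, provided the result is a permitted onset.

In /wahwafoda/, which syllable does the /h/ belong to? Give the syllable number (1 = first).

1

The vowels are a, a, o, a — 4 nuclei, so 4 syllables.
σ1/σ2 boundary: /hw/; trying suffixes from longest down, /w/ is the first permitted one, so coda /h/ | onset /w/.
σ2/σ3 boundary: just /f/ — single C goes to the following onset.
σ3/σ4 boundary: just /d/ — single C goes to the following onset.
Syllabification: wah.wa.fo.da.
The /h/ is in the coda of syllable 1 (/wah/).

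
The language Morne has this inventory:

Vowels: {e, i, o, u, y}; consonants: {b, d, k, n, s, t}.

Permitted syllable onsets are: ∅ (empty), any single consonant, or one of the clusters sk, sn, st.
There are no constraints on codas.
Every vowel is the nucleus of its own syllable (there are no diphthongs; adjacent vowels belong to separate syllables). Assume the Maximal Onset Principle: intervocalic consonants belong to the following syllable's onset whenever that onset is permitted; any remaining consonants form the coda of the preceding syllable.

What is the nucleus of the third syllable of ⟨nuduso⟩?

o

Nuclei (vowels): u, u, o → 3 syllables.
The third nucleus (vowel 3 from the left) is /o/.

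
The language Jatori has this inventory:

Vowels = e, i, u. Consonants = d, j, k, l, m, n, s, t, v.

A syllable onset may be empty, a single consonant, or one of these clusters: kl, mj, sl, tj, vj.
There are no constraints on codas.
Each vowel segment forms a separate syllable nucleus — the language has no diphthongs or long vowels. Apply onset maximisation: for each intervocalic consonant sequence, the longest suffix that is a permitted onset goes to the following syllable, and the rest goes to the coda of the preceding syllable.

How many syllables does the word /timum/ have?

The vowels are i, u — 2 nuclei, so 2 syllables.

2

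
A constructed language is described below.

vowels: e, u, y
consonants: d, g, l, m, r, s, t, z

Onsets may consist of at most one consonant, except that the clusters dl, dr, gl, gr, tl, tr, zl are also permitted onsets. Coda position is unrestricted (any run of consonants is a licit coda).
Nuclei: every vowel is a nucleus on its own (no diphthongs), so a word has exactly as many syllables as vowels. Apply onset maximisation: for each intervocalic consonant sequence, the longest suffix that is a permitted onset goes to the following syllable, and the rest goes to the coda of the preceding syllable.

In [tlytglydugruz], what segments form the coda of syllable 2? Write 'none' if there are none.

Nuclei (vowels): y, y, u, u → 4 syllables.
σ1/σ2 boundary: /tgl/; trying suffixes from longest down, /gl/ is the first permitted one, so coda /t/ | onset /gl/.
σ2/σ3 boundary: /d/ is a single consonant, so it becomes the next onset.
σ3/σ4 boundary: /gr/ is a licit onset in full, so it all attaches to the next syllable.
Putting it together: tlyt.gly.du.gruz.
Syllable 2 is /gly/: onset /gl/, nucleus /y/, coda ∅.

none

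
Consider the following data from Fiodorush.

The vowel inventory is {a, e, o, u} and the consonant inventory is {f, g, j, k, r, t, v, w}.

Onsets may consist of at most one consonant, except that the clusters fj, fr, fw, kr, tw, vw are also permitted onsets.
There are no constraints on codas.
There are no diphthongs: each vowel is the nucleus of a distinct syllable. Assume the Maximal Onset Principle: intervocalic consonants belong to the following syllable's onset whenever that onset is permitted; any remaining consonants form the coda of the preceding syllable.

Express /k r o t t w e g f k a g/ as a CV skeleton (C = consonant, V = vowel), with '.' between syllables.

CCVC.CCVCC.CVC

Nuclei (vowels): o, e, a → 3 syllables.
σ1/σ2 boundary: /ttw/ — longest licit onset from the right is /tw/, leaving /t/ as coda.
σ2/σ3 boundary: /gfk/; trying suffixes from longest down, /k/ is the first permitted one, so coda /gf/ | onset /k/.
Putting it together: krot.twegf.kag.
Mapping each syllable to C/V: /krot/ → CCVC, /twegf/ → CCVCC, /kag/ → CVC.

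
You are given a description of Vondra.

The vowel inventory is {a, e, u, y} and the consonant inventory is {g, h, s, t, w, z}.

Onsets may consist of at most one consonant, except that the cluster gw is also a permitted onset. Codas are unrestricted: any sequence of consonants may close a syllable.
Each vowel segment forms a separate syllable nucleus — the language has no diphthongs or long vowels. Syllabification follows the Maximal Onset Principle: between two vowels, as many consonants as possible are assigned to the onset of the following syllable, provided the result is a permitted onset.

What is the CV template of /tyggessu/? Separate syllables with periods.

Nuclei (vowels): y, e, u → 3 syllables.
V1 /y/ – V2 /e/: /gg/; trying suffixes from longest down, /g/ is the first permitted one, so coda /g/ | onset /g/.
V2 /e/ – V3 /u/: /ss/ — longest licit onset from the right is /s/, leaving /s/ as coda.
Result: tyg.ges.su.
Mapping each syllable to C/V: /tyg/ → CVC, /ges/ → CVC, /su/ → CV.

CVC.CVC.CV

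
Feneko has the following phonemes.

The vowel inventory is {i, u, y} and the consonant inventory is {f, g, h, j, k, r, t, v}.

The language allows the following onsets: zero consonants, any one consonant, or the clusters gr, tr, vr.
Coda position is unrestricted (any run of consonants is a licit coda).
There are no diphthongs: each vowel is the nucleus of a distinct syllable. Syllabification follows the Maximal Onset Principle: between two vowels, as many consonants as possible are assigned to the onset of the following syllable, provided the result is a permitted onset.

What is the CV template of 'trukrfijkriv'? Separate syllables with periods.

Nuclei (vowels): u, i, i → 3 syllables.
Between /u/ (V1) and /i/ (V2): /krf/; trying suffixes from longest down, /f/ is the first permitted one, so coda /kr/ | onset /f/.
Between /i/ (V2) and /i/ (V3): /jkr/; trying suffixes from longest down, /r/ is the first permitted one, so coda /jk/ | onset /r/.
Putting it together: trukr.fijk.riv.
Mapping each syllable to C/V: /trukr/ → CCVCC, /fijk/ → CVCC, /riv/ → CVC.

CCVCC.CVCC.CVC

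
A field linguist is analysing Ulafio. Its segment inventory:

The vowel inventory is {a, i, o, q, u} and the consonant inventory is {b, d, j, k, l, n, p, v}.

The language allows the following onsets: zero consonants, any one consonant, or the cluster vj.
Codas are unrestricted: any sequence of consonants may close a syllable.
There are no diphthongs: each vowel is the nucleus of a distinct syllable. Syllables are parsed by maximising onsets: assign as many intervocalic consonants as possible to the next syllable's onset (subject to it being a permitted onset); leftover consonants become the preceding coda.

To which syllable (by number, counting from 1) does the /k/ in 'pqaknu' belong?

Nuclei (vowels): q, a, u → 3 syllables.
/q…a/ gap (V1→V2): no consonants, so the boundary falls immediately after /q/.
/a…u/ gap (V2→V3): /kn/; trying suffixes from longest down, /n/ is the first permitted one, so coda /k/ | onset /n/.
Putting it together: pq.ak.nu.
The /k/ is in the coda of syllable 2 (/ak/).

2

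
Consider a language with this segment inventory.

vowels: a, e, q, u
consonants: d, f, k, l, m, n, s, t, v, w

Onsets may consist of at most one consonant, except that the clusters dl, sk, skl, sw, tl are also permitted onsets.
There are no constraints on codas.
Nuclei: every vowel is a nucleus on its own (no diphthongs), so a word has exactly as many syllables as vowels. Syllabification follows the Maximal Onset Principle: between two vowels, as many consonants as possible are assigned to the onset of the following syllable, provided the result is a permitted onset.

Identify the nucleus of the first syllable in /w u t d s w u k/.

Vowels present: u, u; each is a nucleus, giving 2 syllables.
The first nucleus (vowel 1 from the left) is /u/.

u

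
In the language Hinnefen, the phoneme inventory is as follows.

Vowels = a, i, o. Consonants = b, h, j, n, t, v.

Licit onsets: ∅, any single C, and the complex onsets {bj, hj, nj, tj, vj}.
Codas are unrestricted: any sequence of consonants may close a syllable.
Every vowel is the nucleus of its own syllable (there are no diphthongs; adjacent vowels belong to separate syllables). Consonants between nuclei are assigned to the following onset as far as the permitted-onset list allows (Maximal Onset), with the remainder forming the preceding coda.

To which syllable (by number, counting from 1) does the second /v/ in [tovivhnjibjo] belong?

2

Nuclei (vowels): o, i, i, o → 4 syllables.
V1 /o/ – V2 /i/: /v/ → onset of the next syllable (single consonants are always licit onsets).
V2 /i/ – V3 /i/: /vhnj/ splits as /vh/ + /nj/ (/nj/ is the longest suffix that is a licit onset).
V3 /i/ – V4 /o/: cluster /bj/ — /bj/ is itself a permitted onset, so the whole cluster goes right; preceding coda = ∅.
Putting it together: to.vivh.nji.bjo.
The second /v/ is in the coda of syllable 2 (/vivh/).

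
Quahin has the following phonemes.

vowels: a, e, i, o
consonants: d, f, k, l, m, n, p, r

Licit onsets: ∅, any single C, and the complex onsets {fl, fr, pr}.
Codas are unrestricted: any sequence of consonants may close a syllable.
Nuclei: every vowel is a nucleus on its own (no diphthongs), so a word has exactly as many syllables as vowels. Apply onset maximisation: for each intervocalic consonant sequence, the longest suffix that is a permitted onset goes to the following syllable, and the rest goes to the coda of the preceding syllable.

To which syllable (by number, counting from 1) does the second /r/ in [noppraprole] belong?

3

Nuclei (vowels): o, a, o, e → 4 syllables.
Between /o/ (V1) and /a/ (V2): /ppr/ — longest licit onset from the right is /pr/, leaving /p/ as coda.
Between /a/ (V2) and /o/ (V3): cluster /pr/ — /pr/ is itself a permitted onset, so the whole cluster goes right; preceding coda = ∅.
Between /o/ (V3) and /e/ (V4): /l/ → onset of the next syllable (single consonants are always licit onsets).
Putting it together: nop.pra.pro.le.
The second /r/ is in the onset of syllable 3 (/pro/).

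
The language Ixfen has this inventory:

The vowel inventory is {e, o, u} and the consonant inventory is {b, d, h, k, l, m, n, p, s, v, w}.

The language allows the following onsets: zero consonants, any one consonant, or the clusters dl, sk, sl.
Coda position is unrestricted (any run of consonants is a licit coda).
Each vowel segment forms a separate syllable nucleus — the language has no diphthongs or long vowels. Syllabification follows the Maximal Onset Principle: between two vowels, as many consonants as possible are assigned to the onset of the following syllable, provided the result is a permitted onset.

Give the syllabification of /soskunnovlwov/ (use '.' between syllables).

so.skun.novl.wov

Vowels present: o, u, o, o; each is a nucleus, giving 4 syllables.
σ1/σ2 boundary: cluster /sk/ — /sk/ is itself a permitted onset, so the whole cluster goes right; preceding coda = ∅.
σ2/σ3 boundary: /nn/ — longest licit onset from the right is /n/, leaving /n/ as coda.
σ3/σ4 boundary: /vlw/ — longest licit onset from the right is /w/, leaving /vl/ as coda.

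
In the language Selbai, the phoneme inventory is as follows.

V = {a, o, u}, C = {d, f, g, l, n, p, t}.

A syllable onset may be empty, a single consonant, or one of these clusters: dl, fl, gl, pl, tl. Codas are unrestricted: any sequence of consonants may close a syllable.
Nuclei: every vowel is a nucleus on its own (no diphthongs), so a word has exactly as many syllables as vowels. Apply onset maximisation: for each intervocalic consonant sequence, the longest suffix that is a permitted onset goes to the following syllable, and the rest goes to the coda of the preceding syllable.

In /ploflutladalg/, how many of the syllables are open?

Nuclei (vowels): o, u, a, a → 4 syllables.
/o…u/ gap (V1→V2): /fl/ — entire cluster is a permitted onset → onset /fl/, coda ∅.
/u…a/ gap (V2→V3): /tl/ — entire cluster is a permitted onset → onset /tl/, coda ∅.
/a…a/ gap (V3→V4): just /d/ — single C goes to the following onset.
Putting it together: plo.flu.tla.dalg.
Classifying each syllable: /plo/ (open), /flu/ (open), /tla/ (open), /dalg/ (closed).
Open syllables: 3.

3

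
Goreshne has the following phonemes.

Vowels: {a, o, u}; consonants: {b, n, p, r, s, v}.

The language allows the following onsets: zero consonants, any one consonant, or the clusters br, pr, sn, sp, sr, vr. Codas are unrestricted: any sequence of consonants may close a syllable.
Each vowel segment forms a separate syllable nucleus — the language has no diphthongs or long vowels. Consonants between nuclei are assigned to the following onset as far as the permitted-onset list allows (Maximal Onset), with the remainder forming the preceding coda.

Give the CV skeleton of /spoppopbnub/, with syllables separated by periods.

Vowels present: o, o, u; each is a nucleus, giving 3 syllables.
Between /o/ (V1) and /o/ (V2): /pp/ — longest licit onset from the right is /p/, leaving /p/ as coda.
Between /o/ (V2) and /u/ (V3): /pbn/; trying suffixes from longest down, /n/ is the first permitted one, so coda /pb/ | onset /n/.
Result: spop.popb.nub.
Mapping each syllable to C/V: /spop/ → CCVC, /popb/ → CVCC, /nub/ → CVC.

CCVC.CVCC.CVC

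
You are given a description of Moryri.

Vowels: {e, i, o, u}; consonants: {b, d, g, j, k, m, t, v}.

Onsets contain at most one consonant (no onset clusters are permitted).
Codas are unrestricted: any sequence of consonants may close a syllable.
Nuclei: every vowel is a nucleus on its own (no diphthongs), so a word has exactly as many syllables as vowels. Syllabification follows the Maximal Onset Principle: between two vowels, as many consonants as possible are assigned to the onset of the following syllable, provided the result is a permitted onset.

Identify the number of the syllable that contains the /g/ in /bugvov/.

1

Nuclei (vowels): u, o → 2 syllables.
V1 /u/ – V2 /o/: /gv/; trying suffixes from longest down, /v/ is the first permitted one, so coda /g/ | onset /v/.
Putting it together: bug.vov.
The /g/ is in the coda of syllable 1 (/bug/).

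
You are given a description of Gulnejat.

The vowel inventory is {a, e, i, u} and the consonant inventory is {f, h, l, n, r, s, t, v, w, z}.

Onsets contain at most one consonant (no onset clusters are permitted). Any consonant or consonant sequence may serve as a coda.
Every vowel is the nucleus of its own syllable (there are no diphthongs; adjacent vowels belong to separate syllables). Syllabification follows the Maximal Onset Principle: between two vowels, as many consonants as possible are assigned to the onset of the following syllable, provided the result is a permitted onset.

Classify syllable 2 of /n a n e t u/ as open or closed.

open

Nuclei (vowels): a, e, u → 3 syllables.
/a…e/ gap (V1→V2): /n/ → onset of the next syllable (single consonants are always licit onsets).
/e…u/ gap (V2→V3): /t/ → onset of the next syllable (single consonants are always licit onsets).
Syllabification: na.ne.tu.
Syllable 2 is /ne/; it ends in its nucleus with no coda, so it is open.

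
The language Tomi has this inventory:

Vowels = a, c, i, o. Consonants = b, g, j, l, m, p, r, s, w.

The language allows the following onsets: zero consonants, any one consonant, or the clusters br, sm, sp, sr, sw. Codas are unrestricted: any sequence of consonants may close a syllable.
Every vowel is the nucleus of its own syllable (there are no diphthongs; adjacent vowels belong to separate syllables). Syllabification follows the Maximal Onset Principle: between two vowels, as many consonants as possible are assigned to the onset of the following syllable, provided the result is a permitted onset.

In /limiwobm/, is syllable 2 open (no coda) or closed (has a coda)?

open

Nuclei (vowels): i, i, o → 3 syllables.
V1 /i/ – V2 /i/: /m/ → onset of the next syllable (single consonants are always licit onsets).
V2 /i/ – V3 /o/: just /w/ — single C goes to the following onset.
So the parse is li.mi.wobm.
Syllable 2 is /mi/; it ends in its nucleus with no coda, so it is open.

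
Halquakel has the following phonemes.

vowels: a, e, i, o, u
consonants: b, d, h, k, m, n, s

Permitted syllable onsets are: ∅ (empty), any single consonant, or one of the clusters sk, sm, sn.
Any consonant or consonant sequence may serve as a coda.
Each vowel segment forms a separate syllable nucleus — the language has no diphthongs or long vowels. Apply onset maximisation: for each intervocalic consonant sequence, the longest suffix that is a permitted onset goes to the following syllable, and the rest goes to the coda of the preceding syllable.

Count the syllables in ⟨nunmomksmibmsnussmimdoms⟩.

Nuclei (vowels): u, o, i, u, i, o → 6 syllables.

6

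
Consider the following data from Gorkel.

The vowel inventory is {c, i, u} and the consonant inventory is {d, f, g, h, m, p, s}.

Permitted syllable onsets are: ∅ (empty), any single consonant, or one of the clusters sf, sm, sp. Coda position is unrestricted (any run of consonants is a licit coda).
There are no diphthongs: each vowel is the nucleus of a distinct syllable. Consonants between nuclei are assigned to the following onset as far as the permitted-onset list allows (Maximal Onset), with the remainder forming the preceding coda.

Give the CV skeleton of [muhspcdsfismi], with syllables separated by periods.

CVC.CCVC.CCV.CCV

Nuclei (vowels): u, c, i, i → 4 syllables.
V1 /u/ – V2 /c/: /hsp/ splits as /h/ + /sp/ (/sp/ is the longest suffix that is a licit onset).
V2 /c/ – V3 /i/: cluster /dsf/ — the longest permitted-onset suffix is /sf/; onset = /sf/, preceding coda = /d/.
V3 /i/ – V4 /i/: /sm/ — entire cluster is a permitted onset → onset /sm/, coda ∅.
Result: muh.spcd.sfi.smi.
Mapping each syllable to C/V: /muh/ → CVC, /spcd/ → CCVC, /sfi/ → CCV, /smi/ → CCV.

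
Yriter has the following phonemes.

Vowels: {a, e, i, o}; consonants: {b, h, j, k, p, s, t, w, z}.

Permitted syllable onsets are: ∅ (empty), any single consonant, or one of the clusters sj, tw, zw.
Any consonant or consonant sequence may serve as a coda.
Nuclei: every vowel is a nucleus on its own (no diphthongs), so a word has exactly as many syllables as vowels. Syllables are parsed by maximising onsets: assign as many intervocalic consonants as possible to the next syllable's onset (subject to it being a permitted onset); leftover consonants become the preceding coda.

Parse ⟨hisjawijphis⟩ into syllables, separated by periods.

hi.sja.wijp.his

The vowels are i, a, i, i — 4 nuclei, so 4 syllables.
V1 /i/ – V2 /a/: /sj/ — entire cluster is a permitted onset → onset /sj/, coda ∅.
V2 /a/ – V3 /i/: /w/ → onset of the next syllable (single consonants are always licit onsets).
V3 /i/ – V4 /i/: /jph/; trying suffixes from longest down, /h/ is the first permitted one, so coda /jp/ | onset /h/.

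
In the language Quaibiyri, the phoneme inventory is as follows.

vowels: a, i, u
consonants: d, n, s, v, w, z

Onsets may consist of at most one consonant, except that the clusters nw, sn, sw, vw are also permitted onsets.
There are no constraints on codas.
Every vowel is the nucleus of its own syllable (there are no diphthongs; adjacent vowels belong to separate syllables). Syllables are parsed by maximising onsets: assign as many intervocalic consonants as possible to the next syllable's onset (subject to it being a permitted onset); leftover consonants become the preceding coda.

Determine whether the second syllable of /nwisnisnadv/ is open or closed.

open

Nuclei (vowels): i, i, a → 3 syllables.
σ1/σ2 boundary: /sn/ — entire cluster is a permitted onset → onset /sn/, coda ∅.
σ2/σ3 boundary: /sn/ — entire cluster is a permitted onset → onset /sn/, coda ∅.
Result: nwi.sni.snadv.
Syllable 2 is /sni/; it ends in its nucleus with no coda, so it is open.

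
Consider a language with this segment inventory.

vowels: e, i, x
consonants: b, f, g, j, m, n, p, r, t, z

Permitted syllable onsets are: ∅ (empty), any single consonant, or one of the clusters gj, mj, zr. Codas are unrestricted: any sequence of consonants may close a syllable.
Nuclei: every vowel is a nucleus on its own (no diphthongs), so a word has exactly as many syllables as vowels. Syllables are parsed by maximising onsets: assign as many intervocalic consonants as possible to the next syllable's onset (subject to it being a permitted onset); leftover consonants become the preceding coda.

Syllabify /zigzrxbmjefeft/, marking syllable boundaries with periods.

zig.zrxb.mje.feft

The vowels are i, x, e, e — 4 nuclei, so 4 syllables.
σ1/σ2 boundary: /gzr/ — longest licit onset from the right is /zr/, leaving /g/ as coda.
σ2/σ3 boundary: cluster /bmj/ — the longest permitted-onset suffix is /mj/; onset = /mj/, preceding coda = /b/.
σ3/σ4 boundary: /f/ → onset of the next syllable (single consonants are always licit onsets).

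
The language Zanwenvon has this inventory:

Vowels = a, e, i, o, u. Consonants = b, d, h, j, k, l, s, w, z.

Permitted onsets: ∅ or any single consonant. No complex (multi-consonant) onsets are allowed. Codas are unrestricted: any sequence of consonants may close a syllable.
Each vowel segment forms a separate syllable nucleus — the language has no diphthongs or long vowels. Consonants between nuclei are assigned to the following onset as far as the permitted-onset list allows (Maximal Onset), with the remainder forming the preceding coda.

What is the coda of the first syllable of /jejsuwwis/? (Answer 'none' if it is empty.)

Nuclei (vowels): e, u, i → 3 syllables.
V1 /e/ – V2 /u/: /js/ splits as /j/ + /s/ (/s/ is the longest suffix that is a licit onset).
V2 /u/ – V3 /i/: cluster /ww/ — the longest permitted-onset suffix is /w/; onset = /w/, preceding coda = /w/.
Putting it together: jej.suw.wis.
Syllable 1 is /jej/: onset /j/, nucleus /e/, coda /j/.

j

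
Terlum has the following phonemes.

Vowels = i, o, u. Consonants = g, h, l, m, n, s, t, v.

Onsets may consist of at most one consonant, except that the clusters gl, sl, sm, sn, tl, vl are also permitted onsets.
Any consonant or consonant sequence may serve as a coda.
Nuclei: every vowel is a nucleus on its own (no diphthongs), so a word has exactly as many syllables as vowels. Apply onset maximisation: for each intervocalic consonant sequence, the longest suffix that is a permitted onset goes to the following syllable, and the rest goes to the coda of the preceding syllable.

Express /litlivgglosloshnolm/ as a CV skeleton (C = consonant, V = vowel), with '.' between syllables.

CV.CCVCC.CCV.CCVCC.CVCC

Nuclei (vowels): i, i, o, o, o → 5 syllables.
/i…i/ gap (V1→V2): /tl/ is a licit onset in full, so it all attaches to the next syllable.
/i…o/ gap (V2→V3): /vggl/ — longest licit onset from the right is /gl/, leaving /vg/ as coda.
/o…o/ gap (V3→V4): cluster /sl/ — /sl/ is itself a permitted onset, so the whole cluster goes right; preceding coda = ∅.
/o…o/ gap (V4→V5): cluster /shn/ — the longest permitted-onset suffix is /n/; onset = /n/, preceding coda = /sh/.
So the parse is li.tlivg.glo.slosh.nolm.
Mapping each syllable to C/V: /li/ → CV, /tlivg/ → CCVCC, /glo/ → CCV, /slosh/ → CCVCC, /nolm/ → CVCC.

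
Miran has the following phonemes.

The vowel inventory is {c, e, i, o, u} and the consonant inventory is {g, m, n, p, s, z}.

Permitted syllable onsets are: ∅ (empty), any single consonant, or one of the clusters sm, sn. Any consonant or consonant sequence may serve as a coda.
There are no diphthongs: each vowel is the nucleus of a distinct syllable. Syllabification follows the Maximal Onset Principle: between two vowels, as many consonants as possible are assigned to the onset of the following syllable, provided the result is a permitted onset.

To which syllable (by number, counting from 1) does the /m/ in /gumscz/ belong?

1

The vowels are u, c — 2 nuclei, so 2 syllables.
Between /u/ (V1) and /c/ (V2): cluster /ms/ — the longest permitted-onset suffix is /s/; onset = /s/, preceding coda = /m/.
So the parse is gum.scz.
The /m/ is in the coda of syllable 1 (/gum/).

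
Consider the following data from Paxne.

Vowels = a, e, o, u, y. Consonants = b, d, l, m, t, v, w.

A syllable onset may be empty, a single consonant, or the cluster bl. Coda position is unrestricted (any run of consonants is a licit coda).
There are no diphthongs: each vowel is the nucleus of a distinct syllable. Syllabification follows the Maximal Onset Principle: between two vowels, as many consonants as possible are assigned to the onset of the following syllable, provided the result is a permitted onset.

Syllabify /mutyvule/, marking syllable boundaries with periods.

The vowels are u, y, u, e — 4 nuclei, so 4 syllables.
σ1/σ2 boundary: /t/ is a single consonant, so it becomes the next onset.
σ2/σ3 boundary: /v/ → onset of the next syllable (single consonants are always licit onsets).
σ3/σ4 boundary: /l/ is a single consonant, so it becomes the next onset.

mu.ty.vu.le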